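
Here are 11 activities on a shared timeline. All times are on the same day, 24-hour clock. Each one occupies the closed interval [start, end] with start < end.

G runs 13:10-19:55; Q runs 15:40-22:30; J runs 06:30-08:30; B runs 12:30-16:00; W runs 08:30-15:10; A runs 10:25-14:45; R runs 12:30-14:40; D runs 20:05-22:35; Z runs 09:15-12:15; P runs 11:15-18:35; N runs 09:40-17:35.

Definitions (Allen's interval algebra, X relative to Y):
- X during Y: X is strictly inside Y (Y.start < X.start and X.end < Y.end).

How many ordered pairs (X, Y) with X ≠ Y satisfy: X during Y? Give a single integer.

9

Checking all 110 ordered pairs for relation 'during'; matching pairs in alphabetical order:
(A, N): A during N ✓
(A, W): A during W ✓
(B, N): B during N ✓
(B, P): B during P ✓
(R, A): R during A ✓
(R, N): R during N ✓
(R, P): R during P ✓
(R, W): R during W ✓
(Z, W): Z during W ✓
Count: 9.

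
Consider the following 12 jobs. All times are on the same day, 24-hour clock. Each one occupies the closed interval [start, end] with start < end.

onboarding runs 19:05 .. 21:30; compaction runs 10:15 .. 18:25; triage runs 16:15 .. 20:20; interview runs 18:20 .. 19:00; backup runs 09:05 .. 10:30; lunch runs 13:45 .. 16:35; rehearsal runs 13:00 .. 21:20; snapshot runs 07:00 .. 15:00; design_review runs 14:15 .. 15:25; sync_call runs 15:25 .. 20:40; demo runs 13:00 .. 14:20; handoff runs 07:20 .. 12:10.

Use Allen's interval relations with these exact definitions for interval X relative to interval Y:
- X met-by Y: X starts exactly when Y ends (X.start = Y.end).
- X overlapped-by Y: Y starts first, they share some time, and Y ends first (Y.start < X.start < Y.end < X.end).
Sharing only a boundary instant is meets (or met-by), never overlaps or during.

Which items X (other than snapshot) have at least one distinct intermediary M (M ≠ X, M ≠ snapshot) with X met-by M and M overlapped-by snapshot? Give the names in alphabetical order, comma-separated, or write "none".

Target snapshot = [07:00, 15:00].
Intermediaries M with M overlapped-by snapshot: compaction, design_review, lunch, rehearsal.
Via compaction — items with X met-by compaction: none.
Via design_review — items with X met-by design_review: sync_call.
Via lunch — items with X met-by lunch: none.
Via rehearsal — items with X met-by rehearsal: none.
Union: sync_call.

sync_call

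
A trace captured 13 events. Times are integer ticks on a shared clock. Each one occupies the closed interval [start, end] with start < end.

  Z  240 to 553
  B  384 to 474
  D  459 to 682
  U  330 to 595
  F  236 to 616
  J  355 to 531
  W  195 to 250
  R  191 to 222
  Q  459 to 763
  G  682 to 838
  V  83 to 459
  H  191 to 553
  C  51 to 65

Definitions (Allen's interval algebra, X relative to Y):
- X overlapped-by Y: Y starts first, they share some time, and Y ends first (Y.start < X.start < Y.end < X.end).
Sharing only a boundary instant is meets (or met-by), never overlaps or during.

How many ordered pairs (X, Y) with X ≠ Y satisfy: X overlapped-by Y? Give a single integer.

Checking all 156 ordered pairs for relation 'overlapped-by'; matching pairs in alphabetical order:
(B, V): B overlapped-by V ✓
(D, B): D overlapped-by B ✓
(D, F): D overlapped-by F ✓
(D, H): D overlapped-by H ✓
(D, J): D overlapped-by J ✓
(D, U): D overlapped-by U ✓
(D, Z): D overlapped-by Z ✓
(F, H): F overlapped-by H ✓
(F, V): F overlapped-by V ✓
(F, W): F overlapped-by W ✓
(G, Q): G overlapped-by Q ✓
(H, V): H overlapped-by V ✓
(J, V): J overlapped-by V ✓
(Q, B): Q overlapped-by B ✓
(Q, F): Q overlapped-by F ✓
(Q, H): Q overlapped-by H ✓
(Q, J): Q overlapped-by J ✓
(Q, U): Q overlapped-by U ✓
(Q, Z): Q overlapped-by Z ✓
(U, H): U overlapped-by H ✓
(U, V): U overlapped-by V ✓
(U, Z): U overlapped-by Z ✓
(W, R): W overlapped-by R ✓
(Z, V): Z overlapped-by V ✓
... plus 1 further pairs not listed.
Count: 25.

25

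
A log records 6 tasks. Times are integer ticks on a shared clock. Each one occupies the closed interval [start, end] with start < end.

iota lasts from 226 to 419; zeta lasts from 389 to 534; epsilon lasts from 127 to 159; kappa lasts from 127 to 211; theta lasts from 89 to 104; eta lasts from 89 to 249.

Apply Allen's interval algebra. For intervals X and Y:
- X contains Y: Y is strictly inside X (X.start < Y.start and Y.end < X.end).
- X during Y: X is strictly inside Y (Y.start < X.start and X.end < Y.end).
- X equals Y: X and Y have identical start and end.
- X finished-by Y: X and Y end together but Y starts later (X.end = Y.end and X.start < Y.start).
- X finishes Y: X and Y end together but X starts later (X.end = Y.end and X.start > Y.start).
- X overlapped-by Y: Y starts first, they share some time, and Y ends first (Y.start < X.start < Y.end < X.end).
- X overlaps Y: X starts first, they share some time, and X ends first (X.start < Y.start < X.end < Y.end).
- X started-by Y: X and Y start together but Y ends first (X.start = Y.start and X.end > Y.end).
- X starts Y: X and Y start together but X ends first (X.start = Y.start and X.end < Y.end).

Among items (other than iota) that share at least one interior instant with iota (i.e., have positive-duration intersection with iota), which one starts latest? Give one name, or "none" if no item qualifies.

zeta

Target iota = [226, 419].
epsilon [127, 159] → before → excluded.
eta [89, 249] → overlaps → candidate.
kappa [127, 211] → before → excluded.
theta [89, 104] → before → excluded.
zeta [389, 534] → overlapped-by → candidate.
Among candidates, latest start is 389 → zeta.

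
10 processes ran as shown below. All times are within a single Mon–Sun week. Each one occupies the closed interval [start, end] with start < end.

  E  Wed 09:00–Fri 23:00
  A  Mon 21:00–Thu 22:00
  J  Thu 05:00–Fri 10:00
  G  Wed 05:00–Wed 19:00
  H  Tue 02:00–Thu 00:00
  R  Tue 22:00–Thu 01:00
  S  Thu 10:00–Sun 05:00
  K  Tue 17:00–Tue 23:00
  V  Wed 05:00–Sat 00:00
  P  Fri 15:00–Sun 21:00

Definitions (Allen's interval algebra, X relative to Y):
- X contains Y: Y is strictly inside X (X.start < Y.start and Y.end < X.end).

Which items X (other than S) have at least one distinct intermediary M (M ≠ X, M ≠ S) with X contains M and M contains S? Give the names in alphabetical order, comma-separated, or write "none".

Target S = [Thu 10:00, Sun 05:00].
Intermediaries M with M contains S: none.
Union: none.

none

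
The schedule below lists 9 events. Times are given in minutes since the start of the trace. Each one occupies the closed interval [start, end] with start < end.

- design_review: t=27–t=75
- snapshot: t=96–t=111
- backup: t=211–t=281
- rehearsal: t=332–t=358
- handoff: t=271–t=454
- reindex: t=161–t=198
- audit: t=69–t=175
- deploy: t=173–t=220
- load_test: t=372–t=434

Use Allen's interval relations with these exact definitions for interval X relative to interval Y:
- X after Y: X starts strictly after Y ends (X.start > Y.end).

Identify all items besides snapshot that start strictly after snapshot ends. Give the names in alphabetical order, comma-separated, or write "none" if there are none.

backup, deploy, handoff, load_test, rehearsal, reindex

Target snapshot = [t=96, t=111].
audit [t=69, t=175] → contains → no.
backup [t=211, t=281] → after → yes.
deploy [t=173, t=220] → after → yes.
design_review [t=27, t=75] → before → no.
handoff [t=271, t=454] → after → yes.
load_test [t=372, t=434] → after → yes.
rehearsal [t=332, t=358] → after → yes.
reindex [t=161, t=198] → after → yes.
Result: backup, deploy, handoff, load_test, rehearsal, reindex.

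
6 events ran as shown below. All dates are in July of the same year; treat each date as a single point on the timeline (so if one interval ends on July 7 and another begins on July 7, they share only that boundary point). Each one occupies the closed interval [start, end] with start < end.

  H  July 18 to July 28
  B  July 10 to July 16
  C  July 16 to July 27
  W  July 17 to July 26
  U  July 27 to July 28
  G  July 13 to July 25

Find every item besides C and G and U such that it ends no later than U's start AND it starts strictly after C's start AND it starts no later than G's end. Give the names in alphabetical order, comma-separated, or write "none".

W

Conditions: its end is no later than U's start (X.end <= July 27) AND its start is strictly after C's start (X.start > July 16) AND its start is no later than G's end (X.start <= July 25).
B: end July 16 <= July 27? ✓; start July 10 > July 16? ✗; start July 10 <= July 25? ✓ → no.
H: end July 28 <= July 27? ✗; start July 18 > July 16? ✓; start July 18 <= July 25? ✓ → no.
W: end July 26 <= July 27? ✓; start July 17 > July 16? ✓; start July 17 <= July 25? ✓ → yes.
Result: W.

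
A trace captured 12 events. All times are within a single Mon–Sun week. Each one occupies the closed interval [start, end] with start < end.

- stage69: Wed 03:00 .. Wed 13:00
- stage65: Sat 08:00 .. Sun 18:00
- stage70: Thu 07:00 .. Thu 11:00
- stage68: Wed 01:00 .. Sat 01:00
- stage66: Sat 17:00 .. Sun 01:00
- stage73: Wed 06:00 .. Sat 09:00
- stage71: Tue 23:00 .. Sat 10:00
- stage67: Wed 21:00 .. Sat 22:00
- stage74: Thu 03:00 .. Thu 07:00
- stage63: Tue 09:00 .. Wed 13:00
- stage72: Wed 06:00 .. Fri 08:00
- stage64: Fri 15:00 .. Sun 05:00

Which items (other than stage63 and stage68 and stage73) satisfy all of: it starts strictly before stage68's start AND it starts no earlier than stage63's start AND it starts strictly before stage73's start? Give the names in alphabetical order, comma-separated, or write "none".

stage71

Conditions: its start is strictly before stage68's start (X.start < Wed 01:00) AND its start is no earlier than stage63's start (X.start >= Tue 09:00) AND its start is strictly before stage73's start (X.start < Wed 06:00).
stage64: start Fri 15:00 < Wed 01:00? ✗; start Fri 15:00 >= Tue 09:00? ✓; start Fri 15:00 < Wed 06:00? ✗ → no.
stage65: start Sat 08:00 < Wed 01:00? ✗; start Sat 08:00 >= Tue 09:00? ✓; start Sat 08:00 < Wed 06:00? ✗ → no.
stage66: start Sat 17:00 < Wed 01:00? ✗; start Sat 17:00 >= Tue 09:00? ✓; start Sat 17:00 < Wed 06:00? ✗ → no.
stage67: start Wed 21:00 < Wed 01:00? ✗; start Wed 21:00 >= Tue 09:00? ✓; start Wed 21:00 < Wed 06:00? ✗ → no.
stage69: start Wed 03:00 < Wed 01:00? ✗; start Wed 03:00 >= Tue 09:00? ✓; start Wed 03:00 < Wed 06:00? ✓ → no.
stage70: start Thu 07:00 < Wed 01:00? ✗; start Thu 07:00 >= Tue 09:00? ✓; start Thu 07:00 < Wed 06:00? ✗ → no.
stage71: start Tue 23:00 < Wed 01:00? ✓; start Tue 23:00 >= Tue 09:00? ✓; start Tue 23:00 < Wed 06:00? ✓ → yes.
stage72: start Wed 06:00 < Wed 01:00? ✗; start Wed 06:00 >= Tue 09:00? ✓; start Wed 06:00 < Wed 06:00? ✗ → no.
stage74: start Thu 03:00 < Wed 01:00? ✗; start Thu 03:00 >= Tue 09:00? ✓; start Thu 03:00 < Wed 06:00? ✗ → no.
Result: stage71.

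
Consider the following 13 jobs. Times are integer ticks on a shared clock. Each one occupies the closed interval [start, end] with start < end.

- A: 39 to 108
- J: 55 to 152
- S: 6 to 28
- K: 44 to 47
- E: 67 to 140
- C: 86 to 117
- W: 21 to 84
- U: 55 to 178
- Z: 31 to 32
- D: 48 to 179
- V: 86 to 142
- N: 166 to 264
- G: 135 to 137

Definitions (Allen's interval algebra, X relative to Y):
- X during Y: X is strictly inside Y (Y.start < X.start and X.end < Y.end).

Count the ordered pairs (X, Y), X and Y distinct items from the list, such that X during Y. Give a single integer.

Checking all 156 ordered pairs for relation 'during'; matching pairs in alphabetical order:
(C, D): C during D ✓
(C, E): C during E ✓
(C, J): C during J ✓
(C, U): C during U ✓
(E, D): E during D ✓
(E, J): E during J ✓
(E, U): E during U ✓
(G, D): G during D ✓
(G, E): G during E ✓
(G, J): G during J ✓
(G, U): G during U ✓
(G, V): G during V ✓
(J, D): J during D ✓
(K, A): K during A ✓
(K, W): K during W ✓
(U, D): U during D ✓
(V, D): V during D ✓
(V, J): V during J ✓
(V, U): V during U ✓
(Z, W): Z during W ✓
Count: 20.

20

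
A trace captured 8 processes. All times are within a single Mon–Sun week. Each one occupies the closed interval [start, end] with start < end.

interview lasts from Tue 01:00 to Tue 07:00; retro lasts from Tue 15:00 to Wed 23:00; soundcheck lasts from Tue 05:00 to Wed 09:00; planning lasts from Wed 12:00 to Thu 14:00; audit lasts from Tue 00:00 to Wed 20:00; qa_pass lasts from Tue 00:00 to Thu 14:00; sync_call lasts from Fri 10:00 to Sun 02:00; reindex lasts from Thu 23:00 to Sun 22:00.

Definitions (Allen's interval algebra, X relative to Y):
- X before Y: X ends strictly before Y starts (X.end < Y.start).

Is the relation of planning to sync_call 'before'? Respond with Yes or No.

planning = [Wed 12:00, Thu 14:00], sync_call = [Fri 10:00, Sun 02:00].
Actual relation of planning to sync_call: before.
Asked whether 'before' holds → Yes.

Yes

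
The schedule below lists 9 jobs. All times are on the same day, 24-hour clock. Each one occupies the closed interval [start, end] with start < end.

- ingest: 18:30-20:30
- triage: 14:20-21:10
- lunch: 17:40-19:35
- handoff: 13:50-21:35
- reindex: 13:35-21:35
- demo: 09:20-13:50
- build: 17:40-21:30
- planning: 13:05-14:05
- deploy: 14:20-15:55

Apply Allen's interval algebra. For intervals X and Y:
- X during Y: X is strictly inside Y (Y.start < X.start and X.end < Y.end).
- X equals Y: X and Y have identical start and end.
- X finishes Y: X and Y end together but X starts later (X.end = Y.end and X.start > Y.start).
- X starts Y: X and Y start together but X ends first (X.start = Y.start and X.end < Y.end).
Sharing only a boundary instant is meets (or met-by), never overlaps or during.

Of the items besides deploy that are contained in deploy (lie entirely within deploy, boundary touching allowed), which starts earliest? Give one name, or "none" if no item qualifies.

none

Target deploy = [14:20, 15:55].
build [17:40, 21:30] → after → excluded.
demo [09:20, 13:50] → before → excluded.
handoff [13:50, 21:35] → contains → excluded.
ingest [18:30, 20:30] → after → excluded.
lunch [17:40, 19:35] → after → excluded.
planning [13:05, 14:05] → before → excluded.
reindex [13:35, 21:35] → contains → excluded.
triage [14:20, 21:10] → started-by → excluded.
No candidates → none.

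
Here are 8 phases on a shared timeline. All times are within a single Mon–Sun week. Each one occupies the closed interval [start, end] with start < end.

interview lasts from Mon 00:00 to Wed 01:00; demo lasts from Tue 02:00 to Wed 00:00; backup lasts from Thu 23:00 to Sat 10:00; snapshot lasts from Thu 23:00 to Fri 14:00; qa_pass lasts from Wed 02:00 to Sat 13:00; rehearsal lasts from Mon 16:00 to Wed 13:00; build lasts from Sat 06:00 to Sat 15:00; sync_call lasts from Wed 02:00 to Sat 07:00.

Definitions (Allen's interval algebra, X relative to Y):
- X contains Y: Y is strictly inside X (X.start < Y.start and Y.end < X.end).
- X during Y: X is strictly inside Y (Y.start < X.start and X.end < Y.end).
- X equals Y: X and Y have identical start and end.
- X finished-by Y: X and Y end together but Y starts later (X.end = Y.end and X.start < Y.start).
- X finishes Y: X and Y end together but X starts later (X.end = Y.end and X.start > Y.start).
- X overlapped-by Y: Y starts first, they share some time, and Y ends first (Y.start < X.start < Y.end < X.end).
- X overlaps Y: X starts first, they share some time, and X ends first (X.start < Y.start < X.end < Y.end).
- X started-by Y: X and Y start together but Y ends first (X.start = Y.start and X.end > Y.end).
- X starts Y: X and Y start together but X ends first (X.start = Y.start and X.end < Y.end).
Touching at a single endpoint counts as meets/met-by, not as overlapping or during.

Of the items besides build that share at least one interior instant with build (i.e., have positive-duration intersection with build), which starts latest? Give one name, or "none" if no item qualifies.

Target build = [Sat 06:00, Sat 15:00].
backup [Thu 23:00, Sat 10:00] → overlaps → candidate.
demo [Tue 02:00, Wed 00:00] → before → excluded.
interview [Mon 00:00, Wed 01:00] → before → excluded.
qa_pass [Wed 02:00, Sat 13:00] → overlaps → candidate.
rehearsal [Mon 16:00, Wed 13:00] → before → excluded.
snapshot [Thu 23:00, Fri 14:00] → before → excluded.
sync_call [Wed 02:00, Sat 07:00] → overlaps → candidate.
Among candidates, latest start is Thu 23:00 → backup.

backup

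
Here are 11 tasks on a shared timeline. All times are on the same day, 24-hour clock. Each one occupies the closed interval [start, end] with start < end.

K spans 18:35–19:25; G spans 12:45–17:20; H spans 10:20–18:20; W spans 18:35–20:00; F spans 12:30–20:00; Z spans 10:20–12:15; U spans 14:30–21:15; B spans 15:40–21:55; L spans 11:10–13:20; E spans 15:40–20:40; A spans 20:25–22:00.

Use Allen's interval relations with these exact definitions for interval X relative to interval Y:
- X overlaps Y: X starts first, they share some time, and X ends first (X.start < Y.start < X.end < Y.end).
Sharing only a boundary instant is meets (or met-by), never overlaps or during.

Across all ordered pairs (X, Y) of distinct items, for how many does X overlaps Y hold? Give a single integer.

Checking all 110 ordered pairs for relation 'overlaps'; matching pairs in alphabetical order:
(B, A): B overlaps A ✓
(E, A): E overlaps A ✓
(F, B): F overlaps B ✓
(F, E): F overlaps E ✓
(F, U): F overlaps U ✓
(G, B): G overlaps B ✓
(G, E): G overlaps E ✓
(G, U): G overlaps U ✓
(H, B): H overlaps B ✓
(H, E): H overlaps E ✓
(H, F): H overlaps F ✓
(H, U): H overlaps U ✓
(L, F): L overlaps F ✓
(L, G): L overlaps G ✓
(U, A): U overlaps A ✓
(U, B): U overlaps B ✓
(Z, L): Z overlaps L ✓
Count: 17.

17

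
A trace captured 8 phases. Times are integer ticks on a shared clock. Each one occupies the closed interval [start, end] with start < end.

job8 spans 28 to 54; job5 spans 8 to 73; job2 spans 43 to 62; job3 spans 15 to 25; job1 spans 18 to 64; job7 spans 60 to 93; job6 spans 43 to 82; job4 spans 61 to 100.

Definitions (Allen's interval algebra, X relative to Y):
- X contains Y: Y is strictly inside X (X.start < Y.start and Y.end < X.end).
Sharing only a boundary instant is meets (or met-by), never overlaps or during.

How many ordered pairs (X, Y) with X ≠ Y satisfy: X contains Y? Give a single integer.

Checking all 56 ordered pairs for relation 'contains'; matching pairs in alphabetical order:
(job1, job2): job1 contains job2 ✓
(job1, job8): job1 contains job8 ✓
(job5, job1): job5 contains job1 ✓
(job5, job2): job5 contains job2 ✓
(job5, job3): job5 contains job3 ✓
(job5, job8): job5 contains job8 ✓
Count: 6.

6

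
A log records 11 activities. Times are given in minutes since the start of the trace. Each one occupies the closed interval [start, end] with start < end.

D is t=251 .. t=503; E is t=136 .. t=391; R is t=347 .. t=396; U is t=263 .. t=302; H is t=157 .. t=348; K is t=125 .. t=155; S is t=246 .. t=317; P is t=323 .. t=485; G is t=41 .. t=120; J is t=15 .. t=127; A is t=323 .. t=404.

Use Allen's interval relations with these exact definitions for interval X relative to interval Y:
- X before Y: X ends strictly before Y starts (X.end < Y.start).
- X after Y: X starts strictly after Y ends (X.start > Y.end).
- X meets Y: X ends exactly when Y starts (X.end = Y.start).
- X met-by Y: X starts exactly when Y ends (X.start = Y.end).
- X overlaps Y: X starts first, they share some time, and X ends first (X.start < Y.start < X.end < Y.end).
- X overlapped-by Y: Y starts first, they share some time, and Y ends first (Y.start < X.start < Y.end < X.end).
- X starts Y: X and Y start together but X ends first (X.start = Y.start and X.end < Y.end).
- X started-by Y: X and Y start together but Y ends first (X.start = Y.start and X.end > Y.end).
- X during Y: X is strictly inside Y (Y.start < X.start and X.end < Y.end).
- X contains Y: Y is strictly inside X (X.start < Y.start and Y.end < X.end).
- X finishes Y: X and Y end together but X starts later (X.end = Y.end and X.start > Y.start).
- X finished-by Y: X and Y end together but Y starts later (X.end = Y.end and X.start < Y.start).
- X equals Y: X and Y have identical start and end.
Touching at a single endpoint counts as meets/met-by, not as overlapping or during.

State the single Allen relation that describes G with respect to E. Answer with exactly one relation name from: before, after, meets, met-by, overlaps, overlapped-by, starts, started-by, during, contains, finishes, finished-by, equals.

G = [t=41, t=120]; E = [t=136, t=391].
Compare endpoints: G.start < E.start, G.start < E.end, G.end < E.start, G.end < E.end.
That pattern is 'before'.

before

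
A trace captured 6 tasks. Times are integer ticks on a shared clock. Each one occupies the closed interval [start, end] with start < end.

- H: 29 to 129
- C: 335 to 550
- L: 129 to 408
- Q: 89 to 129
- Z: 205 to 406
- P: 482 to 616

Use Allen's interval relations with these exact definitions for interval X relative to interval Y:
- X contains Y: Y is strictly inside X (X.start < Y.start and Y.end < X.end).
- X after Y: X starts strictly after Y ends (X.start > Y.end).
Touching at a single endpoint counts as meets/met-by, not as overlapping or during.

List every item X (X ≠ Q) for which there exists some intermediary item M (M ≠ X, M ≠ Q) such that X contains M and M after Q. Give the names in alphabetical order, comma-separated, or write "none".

Target Q = [89, 129].
Intermediaries M with M after Q: C, P, Z.
Via C — items with X contains C: none.
Via P — items with X contains P: none.
Via Z — items with X contains Z: L.
Union: L.

L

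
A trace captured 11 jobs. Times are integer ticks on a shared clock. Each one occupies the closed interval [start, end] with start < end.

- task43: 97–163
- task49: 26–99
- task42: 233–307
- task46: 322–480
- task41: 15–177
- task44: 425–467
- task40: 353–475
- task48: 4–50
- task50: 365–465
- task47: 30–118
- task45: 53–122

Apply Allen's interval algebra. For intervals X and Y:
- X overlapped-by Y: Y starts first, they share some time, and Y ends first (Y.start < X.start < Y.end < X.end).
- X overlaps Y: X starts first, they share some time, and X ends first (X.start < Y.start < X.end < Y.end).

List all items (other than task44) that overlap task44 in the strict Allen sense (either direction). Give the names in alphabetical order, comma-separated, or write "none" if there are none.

task50

Target task44 = [425, 467].
task40 [353, 475] → contains → no.
task41 [15, 177] → before → no.
task42 [233, 307] → before → no.
task43 [97, 163] → before → no.
task45 [53, 122] → before → no.
task46 [322, 480] → contains → no.
task47 [30, 118] → before → no.
task48 [4, 50] → before → no.
task49 [26, 99] → before → no.
task50 [365, 465] → overlaps → yes.
Result: task50.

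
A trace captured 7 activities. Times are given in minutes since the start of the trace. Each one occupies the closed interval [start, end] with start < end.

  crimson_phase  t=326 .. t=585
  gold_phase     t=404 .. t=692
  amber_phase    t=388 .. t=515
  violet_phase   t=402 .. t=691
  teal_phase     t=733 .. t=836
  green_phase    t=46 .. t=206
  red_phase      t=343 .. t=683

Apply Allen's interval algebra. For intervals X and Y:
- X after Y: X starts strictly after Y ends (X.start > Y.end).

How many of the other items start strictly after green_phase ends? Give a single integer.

6

Target green_phase = [t=46, t=206].
amber_phase [t=388, t=515] → after → counts.
crimson_phase [t=326, t=585] → after → counts.
gold_phase [t=404, t=692] → after → counts.
red_phase [t=343, t=683] → after → counts.
teal_phase [t=733, t=836] → after → counts.
violet_phase [t=402, t=691] → after → counts.
Total: 6.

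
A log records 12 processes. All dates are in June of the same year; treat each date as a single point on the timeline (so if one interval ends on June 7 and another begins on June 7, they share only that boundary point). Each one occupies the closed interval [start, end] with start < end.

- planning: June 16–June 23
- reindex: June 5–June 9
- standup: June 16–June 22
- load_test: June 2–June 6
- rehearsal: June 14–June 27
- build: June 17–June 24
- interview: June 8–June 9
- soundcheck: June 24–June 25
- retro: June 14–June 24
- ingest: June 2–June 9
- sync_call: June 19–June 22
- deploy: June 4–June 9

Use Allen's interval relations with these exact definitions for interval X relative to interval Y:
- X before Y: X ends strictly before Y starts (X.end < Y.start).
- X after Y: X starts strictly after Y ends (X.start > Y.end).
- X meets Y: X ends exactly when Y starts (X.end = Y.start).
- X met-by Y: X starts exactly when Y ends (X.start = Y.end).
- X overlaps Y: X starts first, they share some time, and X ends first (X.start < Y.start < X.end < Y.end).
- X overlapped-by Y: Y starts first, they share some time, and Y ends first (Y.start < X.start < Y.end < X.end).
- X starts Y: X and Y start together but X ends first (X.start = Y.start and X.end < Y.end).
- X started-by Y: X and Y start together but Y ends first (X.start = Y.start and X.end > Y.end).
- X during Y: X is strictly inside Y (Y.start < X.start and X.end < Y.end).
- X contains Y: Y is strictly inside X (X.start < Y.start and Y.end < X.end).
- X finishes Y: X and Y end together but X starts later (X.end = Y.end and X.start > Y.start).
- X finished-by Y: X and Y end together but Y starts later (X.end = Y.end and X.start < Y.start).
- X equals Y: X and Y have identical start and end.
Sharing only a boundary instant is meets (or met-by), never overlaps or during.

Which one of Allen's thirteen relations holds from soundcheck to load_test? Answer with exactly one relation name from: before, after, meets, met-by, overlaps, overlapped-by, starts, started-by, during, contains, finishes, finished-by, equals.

soundcheck = [June 24, June 25]; load_test = [June 2, June 6].
Compare endpoints: soundcheck.start > load_test.start, soundcheck.start > load_test.end, soundcheck.end > load_test.start, soundcheck.end > load_test.end.
That pattern is 'after'.

after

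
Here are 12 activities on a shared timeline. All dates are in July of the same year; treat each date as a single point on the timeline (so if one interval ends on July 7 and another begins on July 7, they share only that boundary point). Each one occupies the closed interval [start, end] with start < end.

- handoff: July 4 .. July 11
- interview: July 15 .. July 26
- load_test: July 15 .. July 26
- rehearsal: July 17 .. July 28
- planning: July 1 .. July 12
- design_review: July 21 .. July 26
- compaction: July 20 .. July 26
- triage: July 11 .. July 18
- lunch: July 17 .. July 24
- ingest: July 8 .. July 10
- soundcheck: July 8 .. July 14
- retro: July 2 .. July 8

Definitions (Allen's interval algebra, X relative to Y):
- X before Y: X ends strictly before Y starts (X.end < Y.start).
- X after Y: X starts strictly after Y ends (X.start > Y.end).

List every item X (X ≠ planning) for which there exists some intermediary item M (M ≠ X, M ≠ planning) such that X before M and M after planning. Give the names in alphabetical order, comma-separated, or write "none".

Target planning = [July 1, July 12].
Intermediaries M with M after planning: compaction, design_review, interview, load_test, lunch, rehearsal.
Via compaction — items with X before compaction: handoff, ingest, retro, soundcheck, triage.
Via design_review — items with X before design_review: handoff, ingest, retro, soundcheck, triage.
Via interview — items with X before interview: handoff, ingest, retro, soundcheck.
Via load_test — items with X before load_test: handoff, ingest, retro, soundcheck.
Via lunch — items with X before lunch: handoff, ingest, retro, soundcheck.
Via rehearsal — items with X before rehearsal: handoff, ingest, retro, soundcheck.
Union: handoff, ingest, retro, soundcheck, triage.

handoff, ingest, retro, soundcheck, triage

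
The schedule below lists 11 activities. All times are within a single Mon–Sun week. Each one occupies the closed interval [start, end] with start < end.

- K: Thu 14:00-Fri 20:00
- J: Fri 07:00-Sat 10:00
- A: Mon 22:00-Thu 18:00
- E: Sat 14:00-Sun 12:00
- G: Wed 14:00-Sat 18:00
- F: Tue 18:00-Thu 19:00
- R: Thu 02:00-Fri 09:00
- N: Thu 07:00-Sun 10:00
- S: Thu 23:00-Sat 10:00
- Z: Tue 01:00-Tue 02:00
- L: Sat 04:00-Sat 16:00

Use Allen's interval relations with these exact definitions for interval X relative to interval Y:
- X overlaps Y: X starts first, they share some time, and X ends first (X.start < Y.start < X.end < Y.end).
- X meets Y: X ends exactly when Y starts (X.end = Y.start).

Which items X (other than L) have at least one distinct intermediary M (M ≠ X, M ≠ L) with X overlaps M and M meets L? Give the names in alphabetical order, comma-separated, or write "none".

Target L = [Sat 04:00, Sat 16:00].
Intermediaries M with M meets L: none.
Union: none.

none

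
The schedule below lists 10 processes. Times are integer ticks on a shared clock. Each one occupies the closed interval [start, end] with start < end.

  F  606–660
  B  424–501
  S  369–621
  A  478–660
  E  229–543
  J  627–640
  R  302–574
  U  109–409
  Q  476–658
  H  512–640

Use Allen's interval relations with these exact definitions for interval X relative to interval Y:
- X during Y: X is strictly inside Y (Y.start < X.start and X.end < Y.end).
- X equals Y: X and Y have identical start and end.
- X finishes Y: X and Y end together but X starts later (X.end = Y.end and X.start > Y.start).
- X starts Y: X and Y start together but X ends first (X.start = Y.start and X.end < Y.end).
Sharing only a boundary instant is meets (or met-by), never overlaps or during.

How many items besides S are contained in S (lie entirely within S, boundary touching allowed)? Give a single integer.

1

Target S = [369, 621].
A [478, 660] → overlapped-by → no.
B [424, 501] → during → counts.
E [229, 543] → overlaps → no.
F [606, 660] → overlapped-by → no.
H [512, 640] → overlapped-by → no.
J [627, 640] → after → no.
Q [476, 658] → overlapped-by → no.
R [302, 574] → overlaps → no.
U [109, 409] → overlaps → no.
Total: 1.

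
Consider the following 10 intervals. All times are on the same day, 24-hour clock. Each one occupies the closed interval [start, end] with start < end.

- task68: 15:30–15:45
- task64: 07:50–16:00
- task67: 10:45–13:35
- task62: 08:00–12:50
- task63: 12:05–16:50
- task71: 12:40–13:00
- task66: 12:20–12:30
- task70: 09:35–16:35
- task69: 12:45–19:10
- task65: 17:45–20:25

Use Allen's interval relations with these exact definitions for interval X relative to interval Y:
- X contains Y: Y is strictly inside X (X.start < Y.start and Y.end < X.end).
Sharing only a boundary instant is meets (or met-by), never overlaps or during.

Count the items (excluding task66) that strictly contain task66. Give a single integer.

Target task66 = [12:20, 12:30].
task62 [08:00, 12:50] → contains → counts.
task63 [12:05, 16:50] → contains → counts.
task64 [07:50, 16:00] → contains → counts.
task65 [17:45, 20:25] → after → no.
task67 [10:45, 13:35] → contains → counts.
task68 [15:30, 15:45] → after → no.
task69 [12:45, 19:10] → after → no.
task70 [09:35, 16:35] → contains → counts.
task71 [12:40, 13:00] → after → no.
Total: 5.

5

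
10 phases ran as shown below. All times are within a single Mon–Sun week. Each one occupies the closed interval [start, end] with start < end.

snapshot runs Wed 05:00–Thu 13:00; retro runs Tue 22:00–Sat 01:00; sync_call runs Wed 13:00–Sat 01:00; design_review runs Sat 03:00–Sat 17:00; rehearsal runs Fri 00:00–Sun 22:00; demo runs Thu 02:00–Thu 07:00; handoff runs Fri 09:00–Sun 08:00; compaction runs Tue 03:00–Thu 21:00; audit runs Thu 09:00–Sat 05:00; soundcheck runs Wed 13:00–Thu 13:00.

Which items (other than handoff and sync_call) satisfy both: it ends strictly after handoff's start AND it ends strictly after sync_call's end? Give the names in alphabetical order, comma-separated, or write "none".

audit, design_review, rehearsal

Conditions: its end is strictly after handoff's start (X.end > Fri 09:00) AND its end is strictly after sync_call's end (X.end > Sat 01:00).
audit: end Sat 05:00 > Fri 09:00? ✓; end Sat 05:00 > Sat 01:00? ✓ → yes.
compaction: end Thu 21:00 > Fri 09:00? ✗; end Thu 21:00 > Sat 01:00? ✗ → no.
demo: end Thu 07:00 > Fri 09:00? ✗; end Thu 07:00 > Sat 01:00? ✗ → no.
design_review: end Sat 17:00 > Fri 09:00? ✓; end Sat 17:00 > Sat 01:00? ✓ → yes.
rehearsal: end Sun 22:00 > Fri 09:00? ✓; end Sun 22:00 > Sat 01:00? ✓ → yes.
retro: end Sat 01:00 > Fri 09:00? ✓; end Sat 01:00 > Sat 01:00? ✗ → no.
snapshot: end Thu 13:00 > Fri 09:00? ✗; end Thu 13:00 > Sat 01:00? ✗ → no.
soundcheck: end Thu 13:00 > Fri 09:00? ✗; end Thu 13:00 > Sat 01:00? ✗ → no.
Result: audit, design_review, rehearsal.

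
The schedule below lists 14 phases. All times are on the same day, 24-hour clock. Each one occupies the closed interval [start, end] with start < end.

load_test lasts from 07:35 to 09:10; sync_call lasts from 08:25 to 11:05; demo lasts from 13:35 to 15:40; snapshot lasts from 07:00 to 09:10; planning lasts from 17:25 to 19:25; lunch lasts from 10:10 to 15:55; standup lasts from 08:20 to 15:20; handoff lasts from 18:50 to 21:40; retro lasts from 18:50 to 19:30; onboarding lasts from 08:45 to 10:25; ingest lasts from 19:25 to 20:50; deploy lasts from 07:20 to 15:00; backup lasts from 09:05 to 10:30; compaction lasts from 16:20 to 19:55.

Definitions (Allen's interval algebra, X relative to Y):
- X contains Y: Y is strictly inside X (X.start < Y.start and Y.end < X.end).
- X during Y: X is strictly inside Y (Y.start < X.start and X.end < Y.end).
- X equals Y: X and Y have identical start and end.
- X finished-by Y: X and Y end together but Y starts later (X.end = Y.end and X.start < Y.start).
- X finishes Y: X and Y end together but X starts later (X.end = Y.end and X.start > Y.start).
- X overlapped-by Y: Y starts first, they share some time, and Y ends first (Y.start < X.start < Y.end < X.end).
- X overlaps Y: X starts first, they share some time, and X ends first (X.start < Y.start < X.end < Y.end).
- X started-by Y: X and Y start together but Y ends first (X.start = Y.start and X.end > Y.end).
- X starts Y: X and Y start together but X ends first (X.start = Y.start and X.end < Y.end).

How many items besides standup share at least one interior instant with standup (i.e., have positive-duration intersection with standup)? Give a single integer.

Target standup = [08:20, 15:20].
backup [09:05, 10:30] → during → counts.
compaction [16:20, 19:55] → after → no.
demo [13:35, 15:40] → overlapped-by → counts.
deploy [07:20, 15:00] → overlaps → counts.
handoff [18:50, 21:40] → after → no.
ingest [19:25, 20:50] → after → no.
load_test [07:35, 09:10] → overlaps → counts.
lunch [10:10, 15:55] → overlapped-by → counts.
onboarding [08:45, 10:25] → during → counts.
planning [17:25, 19:25] → after → no.
retro [18:50, 19:30] → after → no.
snapshot [07:00, 09:10] → overlaps → counts.
sync_call [08:25, 11:05] → during → counts.
Total: 8.

8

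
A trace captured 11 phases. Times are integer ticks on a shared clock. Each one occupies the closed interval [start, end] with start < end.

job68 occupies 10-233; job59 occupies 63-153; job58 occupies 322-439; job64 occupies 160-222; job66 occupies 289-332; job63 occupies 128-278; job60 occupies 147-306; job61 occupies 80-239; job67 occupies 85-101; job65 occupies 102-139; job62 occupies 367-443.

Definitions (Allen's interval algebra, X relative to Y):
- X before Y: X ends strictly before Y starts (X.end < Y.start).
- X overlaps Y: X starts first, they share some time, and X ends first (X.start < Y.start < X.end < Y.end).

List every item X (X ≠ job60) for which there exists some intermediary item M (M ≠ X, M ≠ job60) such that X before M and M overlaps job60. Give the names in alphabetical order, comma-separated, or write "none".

Target job60 = [147, 306].
Intermediaries M with M overlaps job60: job59, job61, job63, job68.
Via job59 — items with X before job59: none.
Via job61 — items with X before job61: none.
Via job63 — items with X before job63: job67.
Via job68 — items with X before job68: none.
Union: job67.

job67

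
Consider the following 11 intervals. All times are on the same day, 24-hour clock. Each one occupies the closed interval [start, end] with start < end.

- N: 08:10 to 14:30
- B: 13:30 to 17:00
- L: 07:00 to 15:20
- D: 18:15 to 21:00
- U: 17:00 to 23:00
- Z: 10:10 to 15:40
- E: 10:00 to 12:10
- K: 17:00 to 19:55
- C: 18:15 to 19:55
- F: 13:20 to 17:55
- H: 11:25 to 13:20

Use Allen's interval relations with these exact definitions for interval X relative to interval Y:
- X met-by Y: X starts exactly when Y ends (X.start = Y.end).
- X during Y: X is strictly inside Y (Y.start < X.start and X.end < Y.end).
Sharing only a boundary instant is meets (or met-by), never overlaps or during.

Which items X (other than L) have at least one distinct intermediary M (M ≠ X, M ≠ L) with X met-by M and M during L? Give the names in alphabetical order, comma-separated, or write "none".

F

Target L = [07:00, 15:20].
Intermediaries M with M during L: E, H, N.
Via E — items with X met-by E: none.
Via H — items with X met-by H: F.
Via N — items with X met-by N: none.
Union: F.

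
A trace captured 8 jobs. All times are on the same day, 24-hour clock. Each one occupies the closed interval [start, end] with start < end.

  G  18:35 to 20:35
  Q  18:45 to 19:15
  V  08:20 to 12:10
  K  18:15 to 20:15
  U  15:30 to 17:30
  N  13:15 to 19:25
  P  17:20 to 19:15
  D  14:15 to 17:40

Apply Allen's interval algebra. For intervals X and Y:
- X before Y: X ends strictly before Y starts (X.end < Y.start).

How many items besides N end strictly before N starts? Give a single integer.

Target N = [13:15, 19:25].
D [14:15, 17:40] → during → no.
G [18:35, 20:35] → overlapped-by → no.
K [18:15, 20:15] → overlapped-by → no.
P [17:20, 19:15] → during → no.
Q [18:45, 19:15] → during → no.
U [15:30, 17:30] → during → no.
V [08:20, 12:10] → before → counts.
Total: 1.

1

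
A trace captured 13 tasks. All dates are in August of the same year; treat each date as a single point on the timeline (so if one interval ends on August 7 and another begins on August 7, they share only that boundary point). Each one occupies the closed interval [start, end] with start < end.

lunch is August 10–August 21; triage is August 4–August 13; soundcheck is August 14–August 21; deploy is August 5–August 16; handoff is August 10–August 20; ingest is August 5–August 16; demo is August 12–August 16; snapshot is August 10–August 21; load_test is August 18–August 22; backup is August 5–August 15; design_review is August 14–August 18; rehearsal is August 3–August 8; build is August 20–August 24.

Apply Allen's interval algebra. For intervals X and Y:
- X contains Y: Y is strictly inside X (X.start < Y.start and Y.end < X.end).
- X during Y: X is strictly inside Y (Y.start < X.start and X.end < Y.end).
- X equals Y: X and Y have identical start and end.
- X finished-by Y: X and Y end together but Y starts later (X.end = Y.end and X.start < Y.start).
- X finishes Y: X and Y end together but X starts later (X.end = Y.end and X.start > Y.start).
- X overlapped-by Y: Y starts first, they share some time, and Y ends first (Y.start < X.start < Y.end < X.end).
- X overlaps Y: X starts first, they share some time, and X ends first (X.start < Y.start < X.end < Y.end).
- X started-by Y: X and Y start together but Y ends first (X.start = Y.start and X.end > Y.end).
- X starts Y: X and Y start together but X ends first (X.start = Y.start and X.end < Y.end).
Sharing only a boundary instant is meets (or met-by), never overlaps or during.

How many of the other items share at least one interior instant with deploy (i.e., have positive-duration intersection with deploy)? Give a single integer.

Target deploy = [August 5, August 16].
backup [August 5, August 15] → starts → counts.
build [August 20, August 24] → after → no.
demo [August 12, August 16] → finishes → counts.
design_review [August 14, August 18] → overlapped-by → counts.
handoff [August 10, August 20] → overlapped-by → counts.
ingest [August 5, August 16] → equals → counts.
load_test [August 18, August 22] → after → no.
lunch [August 10, August 21] → overlapped-by → counts.
rehearsal [August 3, August 8] → overlaps → counts.
snapshot [August 10, August 21] → overlapped-by → counts.
soundcheck [August 14, August 21] → overlapped-by → counts.
triage [August 4, August 13] → overlaps → counts.
Total: 10.

10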